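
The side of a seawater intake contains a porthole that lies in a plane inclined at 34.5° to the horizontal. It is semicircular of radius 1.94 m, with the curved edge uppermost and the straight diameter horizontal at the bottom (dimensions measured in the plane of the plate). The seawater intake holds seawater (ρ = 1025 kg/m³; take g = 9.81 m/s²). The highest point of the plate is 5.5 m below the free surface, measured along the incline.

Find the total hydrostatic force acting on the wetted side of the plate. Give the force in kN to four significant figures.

F ≈ 222.8 kN

γ = ρg = 1025 × 9.81 / 1000 = 10.05525 kN/m³.
Let θ = 34.5° be the plate's angle to the horizontal; measure y along the incline from where the plane meets the free surface. Vertical depth h = y·sinθ with sinθ = 0.566406.
The centroid lies 4r/(3π) = 0.823362 m above the diameter, so r − 4r/(3π) = 1.94 − 0.823362 = 1.11664 m below the topmost point, so y_c = 5.5 + 1.11664 = 6.61664 m and h_c = 6.61664 × 0.566406 = 3.7477 m.
A = πr²/2 = π × 1.94²/2 = 5.91185 m².
Resultant F = γ·h_c·A = 10.05525 × 3.7477 × 5.91185 = 222.783 kN.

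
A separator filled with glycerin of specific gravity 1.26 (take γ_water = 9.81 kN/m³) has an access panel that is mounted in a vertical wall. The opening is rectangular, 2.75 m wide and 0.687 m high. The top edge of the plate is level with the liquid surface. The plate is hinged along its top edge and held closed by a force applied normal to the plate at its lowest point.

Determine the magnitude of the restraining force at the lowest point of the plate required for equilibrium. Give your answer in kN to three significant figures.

γ = 1.26 × 9.81 = 12.3606 kN/m³.
The centroid lies 0.687/2 = 0.3435 m below the top edge, so the centroid depth is h_c = 0.3435 m.
A = 2.75 × 0.687 = 1.88925 m².
Resultant F = γ·h_c·A = 12.3606 × 0.3435 × 1.88925 = 8.0215 kN.
I_c = b·h³/12 = 2.75 × 0.687³/12 = 0.0743056 m⁴.
Centre of pressure: y_p = y_c + I_c/(y_c·A) = 0.3435 + 0.0743056/(0.3435 × 1.88925) = 0.3435 + 0.1145 = 0.458 m along the plane.
The resultant acts 0.3435 + 0.1145 = 0.458 m (along the plate) below the hinge at the top edge, so the moment about the hinge is M = F × 0.458 = 8.0215 × 0.458 = 3.67385 kN·m.
A normal force at the bottom, 0.687 m from the hinge, must supply this moment: P = 3.67385/0.687 = 5.34767 kN.

P ≈ 5.35 kN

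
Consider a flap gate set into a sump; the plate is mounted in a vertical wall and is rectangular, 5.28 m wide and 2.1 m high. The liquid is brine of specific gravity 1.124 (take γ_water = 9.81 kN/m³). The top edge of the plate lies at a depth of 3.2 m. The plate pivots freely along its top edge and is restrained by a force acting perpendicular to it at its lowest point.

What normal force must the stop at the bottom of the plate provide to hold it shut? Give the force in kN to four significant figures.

γ = 1.124 × 9.81 = 11.02644 kN/m³.
The centroid lies 2.1/2 = 1.05 m below the top edge, so the centroid depth is h_c = 3.2 + 1.05 = 4.25 m.
A = 5.28 × 2.1 = 11.088 m².
Resultant F = γ·h_c·A = 11.02644 × 4.25 × 11.088 = 519.61 kN.
I_c = b·h³/12 = 5.28 × 2.1³/12 = 4.07484 m⁴.
Centre of pressure: y_p = y_c + I_c/(y_c·A) = 4.25 + 4.07484/(4.25 × 11.088) = 4.25 + 0.0864706 = 4.33647 m along the plane.
The resultant acts 1.05 + 0.0864706 = 1.13647 m (along the plate) below the hinge at the top edge, so the moment about the hinge is M = F × 1.13647 = 519.61 × 1.13647 = 590.521 kN·m.
A normal force at the bottom, 2.1 m from the hinge, must supply this moment: P = 590.521/2.1 = 281.2 kN.

P ≈ 281.2 kN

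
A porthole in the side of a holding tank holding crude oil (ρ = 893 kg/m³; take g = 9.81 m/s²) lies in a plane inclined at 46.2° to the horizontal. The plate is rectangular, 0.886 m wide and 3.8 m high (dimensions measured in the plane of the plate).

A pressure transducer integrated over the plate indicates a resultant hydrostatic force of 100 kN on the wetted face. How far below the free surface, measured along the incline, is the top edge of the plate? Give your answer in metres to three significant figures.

y_top ≈ 2.80 m

γ = ρg = 893 × 9.81 / 1000 = 8.76033 kN/m³.
A = 0.886 × 3.8 = 3.3668 m².
From F = γ·h_c·A, the centroid depth is h_c = 100/(8.76033 × 3.3668) = 3.39049 m.
Let θ = 46.2° be the plate's angle to the horizontal; measure y along the incline from where the plane meets the free surface. Vertical depth h = y·sinθ with sinθ = 0.721760.
Along the incline, y_c = h_c/sinθ = 3.39049/0.721760 = 4.69753 m.
The centroid lies 3.8/2 = 1.9 m below the top edge, so the top edge sits at y_top = 4.69753 − 1.9 = 2.79753 m along the incline.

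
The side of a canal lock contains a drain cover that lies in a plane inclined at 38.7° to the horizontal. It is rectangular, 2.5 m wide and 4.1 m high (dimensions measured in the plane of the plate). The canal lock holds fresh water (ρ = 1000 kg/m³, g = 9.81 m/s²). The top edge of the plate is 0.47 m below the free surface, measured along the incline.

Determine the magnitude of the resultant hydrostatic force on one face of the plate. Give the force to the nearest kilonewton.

γ = ρg = 1000 × 9.81 = 9810 N/m³ = 9.81 kN/m³.
Let θ = 38.7° be the plate's angle to the horizontal; measure y along the incline from where the plane meets the free surface. Vertical depth h = y·sinθ with sinθ = 0.625243.
The centroid lies 4.1/2 = 2.05 m below the top edge, so y_c = 0.47 + 2.05 = 2.52 m and h_c = 2.52 × 0.625243 = 1.57561 m.
A = 2.5 × 4.1 = 10.25 m².
Resultant F = γ·h_c·A = 9.81 × 1.57561 × 10.25 = 158.432 kN.

F ≈ 158 kN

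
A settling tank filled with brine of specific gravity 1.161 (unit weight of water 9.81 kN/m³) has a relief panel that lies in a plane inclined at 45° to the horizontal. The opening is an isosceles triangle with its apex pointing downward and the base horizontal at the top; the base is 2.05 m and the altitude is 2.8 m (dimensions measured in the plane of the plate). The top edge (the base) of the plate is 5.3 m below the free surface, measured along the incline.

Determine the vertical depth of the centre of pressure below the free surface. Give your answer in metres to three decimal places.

γ = 1.161 × 9.81 = 11.38941 kN/m³.
Let θ = 45° be the plate's angle to the horizontal; measure y along the incline from where the plane meets the free surface. Vertical depth h = y·sinθ with sinθ = 0.707107.
With the apex down, the centroid sits h/3 = 2.8/3 = 0.933333 m below the base (the top edge), so y_c = 5.3 + 0.933333 = 6.23333 m and h_c = 6.23333 × 0.707107 = 4.40763 m.
A = ½ × 2.05 × 2.8 = 2.87 m².
Resultant F = γ·h_c·A = 11.38941 × 4.40763 × 2.87 = 144.075 kN.
I_c = b·h³/36 = 2.05 × 2.8³/36 = 1.25004 m⁴.
Centre of pressure: y_p = y_c + I_c/(y_c·A) = 6.23333 + 1.25004/(6.23333 × 2.87) = 6.23333 + 0.069875 = 6.3032 m along the plane.
Vertically, h_p = y_p·sinθ = 6.3032 × 0.707107 = 4.45704 m.

h_p = 4.457 m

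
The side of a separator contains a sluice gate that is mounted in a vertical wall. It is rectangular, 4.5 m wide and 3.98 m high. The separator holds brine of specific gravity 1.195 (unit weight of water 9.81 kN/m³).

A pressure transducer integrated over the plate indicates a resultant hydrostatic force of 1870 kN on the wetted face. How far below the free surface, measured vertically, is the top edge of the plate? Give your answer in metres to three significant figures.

d_top ≈ 6.92 m

γ = 1.195 × 9.81 = 11.72295 kN/m³.
A = 4.5 × 3.98 = 17.91 m².
From F = γ·h_c·A, the centroid depth is h_c = 1870/(11.72295 × 17.91) = 8.90654 m.
The centroid lies 3.98/2 = 1.99 m below the top edge, so the top edge sits at h_top = 8.90654 − 1.99 = 6.91654 m below the surface.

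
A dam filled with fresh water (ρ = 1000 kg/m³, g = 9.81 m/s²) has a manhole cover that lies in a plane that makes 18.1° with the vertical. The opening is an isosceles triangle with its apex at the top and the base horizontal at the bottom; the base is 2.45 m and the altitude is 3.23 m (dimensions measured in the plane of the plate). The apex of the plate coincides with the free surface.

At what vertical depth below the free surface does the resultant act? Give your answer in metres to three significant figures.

γ = ρg = 1000 × 9.81 = 9810 N/m³ = 9.81 kN/m³.
The plate makes 18.1° with the vertical, i.e. θ = 90° − 18.1° = 71.9° to the horizontal. Measuring y along the incline from the free-surface line, vertical depth h = y·sinθ with sinθ = 0.950516.
With the apex up, the centroid sits 2h/3 = 2 × 3.23/3 = 2.15333 m below the apex, so y_c = 2.15333 m and h_c = 2.15333 × 0.950516 = 2.04677 m.
A = ½ × 2.45 × 3.23 = 3.95675 m².
Resultant F = γ·h_c·A = 9.81 × 2.04677 × 3.95675 = 79.4468 kN.
I_c = b·h³/36 = 2.45 × 3.23³/36 = 2.29335 m⁴.
Centre of pressure: y_p = y_c + I_c/(y_c·A) = 2.15333 + 2.29335/(2.15333 × 3.95675) = 2.15333 + 0.269167 = 2.4225 m along the plane.
Vertically, h_p = y_p·sinθ = 2.4225 × 0.950516 = 2.30263 m.

h_p = 2.30 m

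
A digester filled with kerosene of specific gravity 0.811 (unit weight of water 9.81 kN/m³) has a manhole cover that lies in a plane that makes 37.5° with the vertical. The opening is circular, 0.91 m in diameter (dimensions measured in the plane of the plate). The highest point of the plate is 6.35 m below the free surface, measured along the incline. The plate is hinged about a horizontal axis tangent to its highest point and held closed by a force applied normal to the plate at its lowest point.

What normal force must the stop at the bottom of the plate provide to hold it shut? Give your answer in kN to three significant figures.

P ≈ 14.2 kN

γ = 0.811 × 9.81 = 7.95591 kN/m³.
The plate makes 37.5° with the vertical, i.e. θ = 90° − 37.5° = 52.5° to the horizontal. Measuring y along the incline from the free-surface line, vertical depth h = y·sinθ with sinθ = 0.793353.
The centroid is at the centre, 0.455 m below the top of the plate, so y_c = 6.35 + 0.455 = 6.805 m and h_c = 6.805 × 0.793353 = 5.39877 m.
A = π(0.455)² = 0.650388 m².
Resultant F = γ·h_c·A = 7.95591 × 5.39877 × 0.650388 = 27.9355 kN.
I_c = πr⁴/4 = π × 0.455⁴/4 = 0.0336617 m⁴.
Centre of pressure: y_p = y_c + I_c/(y_c·A) = 6.805 + 0.0336617/(6.805 × 0.650388) = 6.805 + 0.00760563 = 6.81261 m along the plane.
The resultant acts 0.455 + 0.00760563 = 0.462606 m (along the plate) below the hinge at the top edge, so the moment about the hinge is M = F × 0.462606 = 27.9355 × 0.462606 = 12.9231 kN·m.
A normal force at the bottom, 0.91 m from the hinge, must supply this moment: P = 12.9231/0.91 = 14.2012 kN.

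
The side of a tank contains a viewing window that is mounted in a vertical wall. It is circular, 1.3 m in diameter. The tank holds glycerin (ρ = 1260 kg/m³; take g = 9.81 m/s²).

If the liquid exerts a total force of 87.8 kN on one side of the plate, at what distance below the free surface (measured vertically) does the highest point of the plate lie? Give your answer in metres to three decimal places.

d_top ≈ 4.702 m

γ = ρg = 1260 × 9.81 / 1000 = 12.3606 kN/m³.
A = π(0.65)² = 1.32732 m².
From F = γ·h_c·A, the centroid depth is h_c = 87.8/(12.3606 × 1.32732) = 5.35155 m.
The centroid is at the centre, 0.65 m below the top of the plate, so the highest point sits at h_top = 5.35155 − 0.65 = 4.70155 m below the surface.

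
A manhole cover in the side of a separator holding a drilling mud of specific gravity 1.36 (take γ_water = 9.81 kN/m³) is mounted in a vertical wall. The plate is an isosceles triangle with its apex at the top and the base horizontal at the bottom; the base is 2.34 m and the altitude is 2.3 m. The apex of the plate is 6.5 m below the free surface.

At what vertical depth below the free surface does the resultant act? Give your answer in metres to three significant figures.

h_p = 8.07 m

γ = 1.36 × 9.81 = 13.3416 kN/m³.
With the apex up, the centroid sits 2h/3 = 2 × 2.3/3 = 1.53333 m below the apex, so the centroid depth is h_c = 6.5 + 1.53333 = 8.03333 m.
A = ½ × 2.34 × 2.3 = 2.691 m².
Resultant F = γ·h_c·A = 13.3416 × 8.03333 × 2.691 = 288.415 kN.
I_c = b·h³/36 = 2.34 × 2.3³/36 = 0.790855 m⁴.
Centre of pressure: y_p = y_c + I_c/(y_c·A) = 8.03333 + 0.790855/(8.03333 × 2.691) = 8.03333 + 0.0365837 = 8.06991 m along the plane.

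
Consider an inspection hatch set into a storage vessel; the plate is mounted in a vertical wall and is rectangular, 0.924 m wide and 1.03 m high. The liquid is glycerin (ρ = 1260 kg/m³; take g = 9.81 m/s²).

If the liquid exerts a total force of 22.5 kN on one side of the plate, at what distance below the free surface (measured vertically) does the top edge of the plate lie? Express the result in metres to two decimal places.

d_top ≈ 1.40 m

γ = ρg = 1260 × 9.81 / 1000 = 12.3606 kN/m³.
A = 0.924 × 1.03 = 0.95172 m².
From F = γ·h_c·A, the centroid depth is h_c = 22.5/(12.3606 × 0.95172) = 1.91264 m.
The centroid lies 1.03/2 = 0.515 m below the top edge, so the top edge sits at h_top = 1.91264 − 0.515 = 1.39764 m below the surface.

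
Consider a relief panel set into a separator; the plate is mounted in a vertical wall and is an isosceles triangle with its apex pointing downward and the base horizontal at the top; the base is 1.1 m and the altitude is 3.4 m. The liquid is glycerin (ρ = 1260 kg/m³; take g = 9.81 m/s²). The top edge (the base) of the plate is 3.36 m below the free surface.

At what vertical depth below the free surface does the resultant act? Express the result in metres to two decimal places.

h_p = 4.64 m

γ = ρg = 1260 × 9.81 / 1000 = 12.3606 kN/m³.
With the apex down, the centroid sits h/3 = 3.4/3 = 1.13333 m below the base (the top edge), so the centroid depth is h_c = 3.36 + 1.13333 = 4.49333 m.
A = ½ × 1.1 × 3.4 = 1.87 m².
Resultant F = γ·h_c·A = 12.3606 × 4.49333 × 1.87 = 103.86 kN.
I_c = b·h³/36 = 1.1 × 3.4³/36 = 1.20096 m⁴.
Centre of pressure: y_p = y_c + I_c/(y_c·A) = 4.49333 + 1.20096/(4.49333 × 1.87) = 4.49333 + 0.142928 = 4.63626 m along the plane.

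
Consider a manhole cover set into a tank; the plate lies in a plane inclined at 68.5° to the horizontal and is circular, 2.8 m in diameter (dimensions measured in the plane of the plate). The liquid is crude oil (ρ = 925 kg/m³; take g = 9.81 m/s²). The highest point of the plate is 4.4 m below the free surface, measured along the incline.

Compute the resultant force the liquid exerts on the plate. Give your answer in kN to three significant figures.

F ≈ 302 kN

γ = ρg = 925 × 9.81 / 1000 = 9.07425 kN/m³.
Let θ = 68.5° be the plate's angle to the horizontal; measure y along the incline from where the plane meets the free surface. Vertical depth h = y·sinθ with sinθ = 0.930418.
The centroid is at the centre, 1.4 m below the top of the plate, so y_c = 4.4 + 1.4 = 5.8 m and h_c = 5.8 × 0.930418 = 5.39642 m.
A = π(1.4)² = 6.15752 m².
Resultant F = γ·h_c·A = 9.07425 × 5.39642 × 6.15752 = 301.524 kN.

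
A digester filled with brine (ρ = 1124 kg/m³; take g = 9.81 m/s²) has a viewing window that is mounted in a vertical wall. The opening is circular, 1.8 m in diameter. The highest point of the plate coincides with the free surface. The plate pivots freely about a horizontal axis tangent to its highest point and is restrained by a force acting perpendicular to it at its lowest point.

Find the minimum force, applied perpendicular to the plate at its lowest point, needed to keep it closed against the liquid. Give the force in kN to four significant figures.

γ = ρg = 1124 × 9.81 / 1000 = 11.02644 kN/m³.
The centroid is at the centre, 0.9 m below the top of the plate, so the centroid depth is h_c = 0.9 m.
A = π(0.9)² = 2.54469 m².
Resultant F = γ·h_c·A = 11.02644 × 0.9 × 2.54469 = 25.253 kN.
I_c = πr⁴/4 = π × 0.9⁴/4 = 0.5153 m⁴.
Centre of pressure: y_p = y_c + I_c/(y_c·A) = 0.9 + 0.5153/(0.9 × 2.54469) = 0.9 + 0.225 = 1.125 m along the plane.
The resultant acts 0.9 + 0.225 = 1.125 m (along the plate) below the hinge at the top edge, so the moment about the hinge is M = F × 1.125 = 25.253 × 1.125 = 28.4096 kN·m.
A normal force at the bottom, 1.8 m from the hinge, must supply this moment: P = 28.4096/1.8 = 15.7831 kN.

P ≈ 15.78 kN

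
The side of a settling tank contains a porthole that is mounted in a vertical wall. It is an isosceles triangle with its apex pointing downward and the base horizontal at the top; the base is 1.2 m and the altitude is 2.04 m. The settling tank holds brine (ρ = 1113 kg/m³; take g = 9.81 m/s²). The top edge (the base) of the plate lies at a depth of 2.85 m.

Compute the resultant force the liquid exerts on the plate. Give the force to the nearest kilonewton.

F ≈ 47 kN

γ = ρg = 1113 × 9.81 / 1000 = 10.91853 kN/m³.
With the apex down, the centroid sits h/3 = 2.04/3 = 0.68 m below the base (the top edge), so the centroid depth is h_c = 2.85 + 0.68 = 3.53 m.
A = ½ × 1.2 × 2.04 = 1.224 m².
Resultant F = γ·h_c·A = 10.91853 × 3.53 × 1.224 = 47.1759 kN.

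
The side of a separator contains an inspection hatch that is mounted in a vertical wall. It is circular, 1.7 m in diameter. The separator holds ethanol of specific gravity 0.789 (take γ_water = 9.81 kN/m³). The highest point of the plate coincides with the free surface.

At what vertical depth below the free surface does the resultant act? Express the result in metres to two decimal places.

h_p = 1.06 m

γ = 0.789 × 9.81 = 7.74009 kN/m³.
The centroid is at the centre, 0.85 m below the top of the plate, so the centroid depth is h_c = 0.85 m.
A = π(0.85)² = 2.2698 m².
Resultant F = γ·h_c·A = 7.74009 × 0.85 × 2.2698 = 14.9332 kN.
I_c = πr⁴/4 = π × 0.85⁴/4 = 0.409983 m⁴.
Centre of pressure: y_p = y_c + I_c/(y_c·A) = 0.85 + 0.409983/(0.85 × 2.2698) = 0.85 + 0.2125 = 1.0625 m along the plane.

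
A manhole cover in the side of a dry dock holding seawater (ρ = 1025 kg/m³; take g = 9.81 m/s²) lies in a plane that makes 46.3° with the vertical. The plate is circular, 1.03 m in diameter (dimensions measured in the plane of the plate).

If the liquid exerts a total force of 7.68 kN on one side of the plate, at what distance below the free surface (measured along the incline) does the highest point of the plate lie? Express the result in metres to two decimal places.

y_top ≈ 0.81 m

γ = ρg = 1025 × 9.81 / 1000 = 10.05525 kN/m³.
A = π(0.515)² = 0.833229 m².
From F = γ·h_c·A, the centroid depth is h_c = 7.68/(10.05525 × 0.833229) = 0.916651 m.
The plate makes 46.3° with the vertical, i.e. θ = 90° − 46.3° = 43.7° to the horizontal. Measuring y along the incline from the free-surface line, vertical depth h = y·sinθ with sinθ = 0.690882.
Along the incline, y_c = h_c/sinθ = 0.916651/0.690882 = 1.32678 m.
The centroid is at the centre, 0.515 m below the top of the plate, so the highest point sits at y_top = 1.32678 − 0.515 = 0.81178 m along the incline.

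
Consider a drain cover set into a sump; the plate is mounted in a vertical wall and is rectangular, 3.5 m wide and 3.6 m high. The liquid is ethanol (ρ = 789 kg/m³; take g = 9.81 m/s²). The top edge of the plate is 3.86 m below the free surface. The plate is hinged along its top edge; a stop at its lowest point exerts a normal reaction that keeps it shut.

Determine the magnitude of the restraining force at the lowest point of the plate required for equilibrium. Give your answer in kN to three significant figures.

γ = ρg = 789 × 9.81 / 1000 = 7.74009 kN/m³.
The centroid lies 3.6/2 = 1.8 m below the top edge, so the centroid depth is h_c = 3.86 + 1.8 = 5.66 m.
A = 3.5 × 3.6 = 12.6 m².
Resultant F = γ·h_c·A = 7.74009 × 5.66 × 12.6 = 551.992 kN.
I_c = b·h³/12 = 3.5 × 3.6³/12 = 13.608 m⁴.
Centre of pressure: y_p = y_c + I_c/(y_c·A) = 5.66 + 13.608/(5.66 × 12.6) = 5.66 + 0.190813 = 5.85081 m along the plane.
The resultant acts 1.8 + 0.190813 = 1.99081 m (along the plate) below the hinge at the top edge, so the moment about the hinge is M = F × 1.99081 = 551.992 × 1.99081 = 1098.91 kN·m.
A normal force at the bottom, 3.6 m from the hinge, must supply this moment: P = 1098.91/3.6 = 305.253 kN.

P ≈ 305 kN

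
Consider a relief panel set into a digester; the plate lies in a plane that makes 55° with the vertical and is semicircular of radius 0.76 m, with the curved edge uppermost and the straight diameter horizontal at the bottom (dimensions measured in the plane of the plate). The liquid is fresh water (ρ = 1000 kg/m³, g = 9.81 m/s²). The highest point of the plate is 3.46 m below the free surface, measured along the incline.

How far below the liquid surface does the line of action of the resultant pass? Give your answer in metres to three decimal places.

γ = ρg = 1000 × 9.81 = 9810 N/m³ = 9.81 kN/m³.
The plate makes 55° with the vertical, i.e. θ = 90° − 55° = 35° to the horizontal. Measuring y along the incline from the free-surface line, vertical depth h = y·sinθ with sinθ = 0.573576.
The centroid lies 4r/(3π) = 0.322554 m above the diameter, so r − 4r/(3π) = 0.76 − 0.322554 = 0.437446 m below the topmost point, so y_c = 3.46 + 0.437446 = 3.89745 m and h_c = 3.89745 × 0.573576 = 2.23548 m.
A = πr²/2 = π × 0.76²/2 = 0.907292 m².
Resultant F = γ·h_c·A = 9.81 × 2.23548 × 0.907292 = 19.897 kN.
I_c = (π/8 − 8/(9π))·r⁴ = 0.109757 × 0.76⁴ = 0.0366173 m⁴.
Centre of pressure: y_p = y_c + I_c/(y_c·A) = 3.89745 + 0.0366173/(3.89745 × 0.907292) = 3.89745 + 0.0103552 = 3.90781 m along the plane.
Vertically, h_p = y_p·sinθ = 3.90781 × 0.573576 = 2.24143 m.

h_p = 2.241 m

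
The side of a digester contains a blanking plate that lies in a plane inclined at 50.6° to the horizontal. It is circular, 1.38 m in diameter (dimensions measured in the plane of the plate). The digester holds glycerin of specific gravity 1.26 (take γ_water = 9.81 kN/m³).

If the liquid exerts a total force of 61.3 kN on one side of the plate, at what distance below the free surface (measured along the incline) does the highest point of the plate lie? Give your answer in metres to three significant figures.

γ = 1.26 × 9.81 = 12.3606 kN/m³.
A = π(0.69)² = 1.49571 m².
From F = γ·h_c·A, the centroid depth is h_c = 61.3/(12.3606 × 1.49571) = 3.31569 m.
Let θ = 50.6° be the plate's angle to the horizontal; measure y along the incline from where the plane meets the free surface. Vertical depth h = y·sinθ with sinθ = 0.772734.
Along the incline, y_c = h_c/sinθ = 3.31569/0.772734 = 4.29086 m.
The centroid is at the centre, 0.69 m below the top of the plate, so the highest point sits at y_top = 4.29086 − 0.69 = 3.60086 m along the incline.

y_top ≈ 3.60 m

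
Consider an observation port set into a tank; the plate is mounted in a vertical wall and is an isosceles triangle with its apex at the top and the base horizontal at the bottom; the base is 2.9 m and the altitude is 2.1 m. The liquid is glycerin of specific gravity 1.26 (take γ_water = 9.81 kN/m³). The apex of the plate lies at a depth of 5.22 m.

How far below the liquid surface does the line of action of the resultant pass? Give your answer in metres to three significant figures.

h_p = 6.66 m

γ = 1.26 × 9.81 = 12.3606 kN/m³.
With the apex up, the centroid sits 2h/3 = 2 × 2.1/3 = 1.4 m below the apex, so the centroid depth is h_c = 5.22 + 1.4 = 6.62 m.
A = ½ × 2.9 × 2.1 = 3.045 m².
Resultant F = γ·h_c·A = 12.3606 × 6.62 × 3.045 = 249.164 kN.
I_c = b·h³/36 = 2.9 × 2.1³/36 = 0.746025 m⁴.
Centre of pressure: y_p = y_c + I_c/(y_c·A) = 6.62 + 0.746025/(6.62 × 3.045) = 6.62 + 0.0370091 = 6.65701 m along the plane.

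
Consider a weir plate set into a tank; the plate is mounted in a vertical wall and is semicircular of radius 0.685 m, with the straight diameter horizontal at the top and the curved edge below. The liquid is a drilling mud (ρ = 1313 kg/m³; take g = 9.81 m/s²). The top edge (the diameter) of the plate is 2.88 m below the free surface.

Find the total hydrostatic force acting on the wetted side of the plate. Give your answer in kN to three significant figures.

γ = ρg = 1313 × 9.81 / 1000 = 12.88053 kN/m³.
The centroid of a semicircle lies 4r/(3π) = 0.290723 m from the diameter, here below the top edge, so the centroid depth is h_c = 2.88 + 0.290723 = 3.17072 m.
A = πr²/2 = π × 0.685²/2 = 0.737057 m².
Resultant F = γ·h_c·A = 12.88053 × 3.17072 × 0.737057 = 30.1018 kN.

F ≈ 30.1 kN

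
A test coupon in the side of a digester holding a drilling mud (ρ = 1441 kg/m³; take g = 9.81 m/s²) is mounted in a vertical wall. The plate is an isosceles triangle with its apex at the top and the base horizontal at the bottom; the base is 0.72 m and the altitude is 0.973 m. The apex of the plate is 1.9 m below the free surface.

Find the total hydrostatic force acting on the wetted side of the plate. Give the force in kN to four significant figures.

γ = ρg = 1441 × 9.81 / 1000 = 14.13621 kN/m³.
With the apex up, the centroid sits 2h/3 = 2 × 0.973/3 = 0.648667 m below the apex, so the centroid depth is h_c = 1.9 + 0.648667 = 2.54867 m.
A = ½ × 0.72 × 0.973 = 0.35028 m².
Resultant F = γ·h_c·A = 14.13621 × 2.54867 × 0.35028 = 12.6201 kN.

F ≈ 12.62 kN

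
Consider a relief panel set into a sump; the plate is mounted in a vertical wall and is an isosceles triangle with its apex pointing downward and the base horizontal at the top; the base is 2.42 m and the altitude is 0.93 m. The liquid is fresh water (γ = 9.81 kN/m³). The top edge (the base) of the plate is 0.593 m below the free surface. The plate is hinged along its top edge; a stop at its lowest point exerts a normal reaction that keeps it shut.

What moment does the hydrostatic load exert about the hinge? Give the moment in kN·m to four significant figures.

M ≈ 3.621 kN·m

γ = 9.81 kN/m³.
With the apex down, the centroid sits h/3 = 0.93/3 = 0.31 m below the base (the top edge), so the centroid depth is h_c = 0.593 + 0.31 = 0.903 m.
A = ½ × 2.42 × 0.93 = 1.1253 m².
Resultant F = γ·h_c·A = 9.81 × 0.903 × 1.1253 = 9.96839 kN.
I_c = b·h³/36 = 2.42 × 0.93³/36 = 0.0540707 m⁴.
Centre of pressure: y_p = y_c + I_c/(y_c·A) = 0.903 + 0.0540707/(0.903 × 1.1253) = 0.903 + 0.0532116 = 0.956212 m along the plane.
The resultant acts 0.31 + 0.0532116 = 0.363212 m (along the plate) below the hinge at the top edge, so the moment about the hinge is M = F × 0.363212 = 9.96839 × 0.363212 = 3.62064 kN·m.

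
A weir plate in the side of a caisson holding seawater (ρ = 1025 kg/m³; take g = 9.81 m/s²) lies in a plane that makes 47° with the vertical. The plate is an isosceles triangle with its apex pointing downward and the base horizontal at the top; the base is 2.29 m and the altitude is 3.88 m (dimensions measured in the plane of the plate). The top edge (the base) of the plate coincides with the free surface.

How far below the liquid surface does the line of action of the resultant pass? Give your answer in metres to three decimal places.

h_p = 1.323 m

γ = ρg = 1025 × 9.81 / 1000 = 10.05525 kN/m³.
The plate makes 47° with the vertical, i.e. θ = 90° − 47° = 43° to the horizontal. Measuring y along the incline from the free-surface line, vertical depth h = y·sinθ with sinθ = 0.681998.
With the apex down, the centroid sits h/3 = 3.88/3 = 1.29333 m below the base (the top edge), so y_c = 1.29333 m and h_c = 1.29333 × 0.681998 = 0.882048 m.
A = ½ × 2.29 × 3.88 = 4.4426 m².
Resultant F = γ·h_c·A = 10.05525 × 0.882048 × 4.4426 = 39.4024 kN.
I_c = b·h³/36 = 2.29 × 3.88³/36 = 3.71559 m⁴.
Centre of pressure: y_p = y_c + I_c/(y_c·A) = 1.29333 + 3.71559/(1.29333 × 4.4426) = 1.29333 + 0.646668 = 1.94 m along the plane.
Vertically, h_p = y_p·sinθ = 1.94 × 0.681998 = 1.32308 m.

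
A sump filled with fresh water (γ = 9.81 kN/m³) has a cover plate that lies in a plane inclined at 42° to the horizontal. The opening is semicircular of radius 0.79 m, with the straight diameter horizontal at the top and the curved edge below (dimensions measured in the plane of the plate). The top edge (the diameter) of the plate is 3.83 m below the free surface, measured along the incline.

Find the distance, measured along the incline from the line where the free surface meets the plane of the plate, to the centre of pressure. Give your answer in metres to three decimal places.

γ = 9.81 kN/m³.
Let θ = 42° be the plate's angle to the horizontal; measure y along the incline from where the plane meets the free surface. Vertical depth h = y·sinθ with sinθ = 0.669131.
The centroid of a semicircle lies 4r/(3π) = 0.335286 m from the diameter, here below the top edge, so y_c = 3.83 + 0.335286 = 4.16529 m and h_c = 4.16529 × 0.669131 = 2.78712 m.
A = πr²/2 = π × 0.79²/2 = 0.980334 m².
Resultant F = γ·h_c·A = 9.81 × 2.78712 × 0.980334 = 26.8039 kN.
I_c = (π/8 − 8/(9π))·r⁴ = 0.109757 × 0.79⁴ = 0.0427504 m⁴.
Centre of pressure: y_p = y_c + I_c/(y_c·A) = 4.16529 + 0.0427504/(4.16529 × 0.980334) = 4.16529 + 0.0104694 = 4.17576 m along the plane.

y_p = 4.176 m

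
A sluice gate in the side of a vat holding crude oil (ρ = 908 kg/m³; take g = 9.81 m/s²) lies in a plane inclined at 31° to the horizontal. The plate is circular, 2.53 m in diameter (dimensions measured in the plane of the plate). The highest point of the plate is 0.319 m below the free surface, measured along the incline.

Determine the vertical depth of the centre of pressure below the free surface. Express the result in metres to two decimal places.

γ = ρg = 908 × 9.81 / 1000 = 8.90748 kN/m³.
Let θ = 31° be the plate's angle to the horizontal; measure y along the incline from where the plane meets the free surface. Vertical depth h = y·sinθ with sinθ = 0.515038.
The centroid is at the centre, 1.265 m below the top of the plate, so y_c = 0.319 + 1.265 = 1.584 m and h_c = 1.584 × 0.515038 = 0.81582 m.
A = π(1.265)² = 5.02726 m².
Resultant F = γ·h_c·A = 8.90748 × 0.81582 × 5.02726 = 36.5326 kN.
I_c = πr⁴/4 = π × 1.265⁴/4 = 2.01118 m⁴.
Centre of pressure: y_p = y_c + I_c/(y_c·A) = 1.584 + 2.01118/(1.584 × 5.02726) = 1.584 + 0.25256 = 1.83656 m along the plane.
Vertically, h_p = y_p·sinθ = 1.83656 × 0.515038 = 0.945898 m.

h_p = 0.95 m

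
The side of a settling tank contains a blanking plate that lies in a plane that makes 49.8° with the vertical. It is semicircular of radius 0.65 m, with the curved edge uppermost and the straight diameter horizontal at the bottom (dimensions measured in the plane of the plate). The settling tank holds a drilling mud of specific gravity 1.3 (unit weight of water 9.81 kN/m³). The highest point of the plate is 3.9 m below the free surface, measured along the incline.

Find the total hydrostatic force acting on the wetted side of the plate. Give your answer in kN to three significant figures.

γ = 1.3 × 9.81 = 12.753 kN/m³.
The plate makes 49.8° with the vertical, i.e. θ = 90° − 49.8° = 40.2° to the horizontal. Measuring y along the incline from the free-surface line, vertical depth h = y·sinθ with sinθ = 0.645458.
The centroid lies 4r/(3π) = 0.275869 m above the diameter, so r − 4r/(3π) = 0.65 − 0.275869 = 0.374131 m below the topmost point, so y_c = 3.9 + 0.374131 = 4.27413 m and h_c = 4.27413 × 0.645458 = 2.75877 m.
A = πr²/2 = π × 0.65²/2 = 0.663661 m².
Resultant F = γ·h_c·A = 12.753 × 2.75877 × 0.663661 = 23.3493 kN.

F ≈ 23.3 kN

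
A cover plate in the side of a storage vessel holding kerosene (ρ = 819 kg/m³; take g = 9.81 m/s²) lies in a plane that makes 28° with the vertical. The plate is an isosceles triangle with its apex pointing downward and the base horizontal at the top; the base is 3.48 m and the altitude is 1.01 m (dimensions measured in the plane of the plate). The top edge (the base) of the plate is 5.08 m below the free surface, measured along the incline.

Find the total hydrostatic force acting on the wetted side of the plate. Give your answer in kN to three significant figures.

γ = ρg = 819 × 9.81 / 1000 = 8.03439 kN/m³.
The plate makes 28° with the vertical, i.e. θ = 90° − 28° = 62° to the horizontal. Measuring y along the incline from the free-surface line, vertical depth h = y·sinθ with sinθ = 0.882948.
With the apex down, the centroid sits h/3 = 1.01/3 = 0.336667 m below the base (the top edge), so y_c = 5.08 + 0.336667 = 5.41667 m and h_c = 5.41667 × 0.882948 = 4.78264 m.
A = ½ × 3.48 × 1.01 = 1.7574 m².
Resultant F = γ·h_c·A = 8.03439 × 4.78264 × 1.7574 = 67.5291 kN.

F ≈ 67.5 kN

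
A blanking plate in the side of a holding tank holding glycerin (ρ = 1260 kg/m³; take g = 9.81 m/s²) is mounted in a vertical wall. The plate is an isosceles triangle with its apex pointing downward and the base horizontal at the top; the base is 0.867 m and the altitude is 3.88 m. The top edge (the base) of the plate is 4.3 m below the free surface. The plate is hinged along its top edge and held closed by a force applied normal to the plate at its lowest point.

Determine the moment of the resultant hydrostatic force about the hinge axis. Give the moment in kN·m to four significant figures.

γ = ρg = 1260 × 9.81 / 1000 = 12.3606 kN/m³.
With the apex down, the centroid sits h/3 = 3.88/3 = 1.29333 m below the base (the top edge), so the centroid depth is h_c = 4.3 + 1.29333 = 5.59333 m.
A = ½ × 0.867 × 3.88 = 1.68198 m².
Resultant F = γ·h_c·A = 12.3606 × 5.59333 × 1.68198 = 116.287 kN.
I_c = b·h³/36 = 0.867 × 3.88³/36 = 1.40673 m⁴.
Centre of pressure: y_p = y_c + I_c/(y_c·A) = 5.59333 + 1.40673/(5.59333 × 1.68198) = 5.59333 + 0.149527 = 5.74286 m along the plane.
The resultant acts 1.29333 + 0.149527 = 1.44286 m (along the plate) below the hinge at the top edge, so the moment about the hinge is M = F × 1.44286 = 116.287 × 1.44286 = 167.786 kN·m.

M ≈ 167.8 kN·m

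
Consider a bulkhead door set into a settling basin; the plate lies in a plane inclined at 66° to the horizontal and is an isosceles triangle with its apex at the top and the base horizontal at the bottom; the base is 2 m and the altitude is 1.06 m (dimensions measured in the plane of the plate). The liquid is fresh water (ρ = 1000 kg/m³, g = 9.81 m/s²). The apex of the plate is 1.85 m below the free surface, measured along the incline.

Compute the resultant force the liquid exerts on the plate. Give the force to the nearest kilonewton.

F ≈ 24 kN

γ = ρg = 1000 × 9.81 = 9810 N/m³ = 9.81 kN/m³.
Let θ = 66° be the plate's angle to the horizontal; measure y along the incline from where the plane meets the free surface. Vertical depth h = y·sinθ with sinθ = 0.913545.
With the apex up, the centroid sits 2h/3 = 2 × 1.06/3 = 0.706667 m below the apex, so y_c = 1.85 + 0.706667 = 2.55667 m and h_c = 2.55667 × 0.913545 = 2.33563 m.
A = ½ × 2 × 1.06 = 1.06 m².
Resultant F = γ·h_c·A = 9.81 × 2.33563 × 1.06 = 24.2873 kN.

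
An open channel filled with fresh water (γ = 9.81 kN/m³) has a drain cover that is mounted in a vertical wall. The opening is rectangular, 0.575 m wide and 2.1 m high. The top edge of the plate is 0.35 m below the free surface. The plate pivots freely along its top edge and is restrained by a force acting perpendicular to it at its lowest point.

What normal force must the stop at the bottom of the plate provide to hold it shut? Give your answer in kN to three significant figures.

P ≈ 10.4 kN

γ = 9.81 kN/m³.
The centroid lies 2.1/2 = 1.05 m below the top edge, so the centroid depth is h_c = 0.35 + 1.05 = 1.4 m.
A = 0.575 × 2.1 = 1.2075 m².
Resultant F = γ·h_c·A = 9.81 × 1.4 × 1.2075 = 16.5838 kN.
I_c = b·h³/12 = 0.575 × 2.1³/12 = 0.443756 m⁴.
Centre of pressure: y_p = y_c + I_c/(y_c·A) = 1.4 + 0.443756/(1.4 × 1.2075) = 1.4 + 0.2625 = 1.6625 m along the plane.
The resultant acts 1.05 + 0.2625 = 1.3125 m (along the plate) below the hinge at the top edge, so the moment about the hinge is M = F × 1.3125 = 16.5838 × 1.3125 = 21.7662 kN·m.
A normal force at the bottom, 2.1 m from the hinge, must supply this moment: P = 21.7662/2.1 = 10.3649 kN.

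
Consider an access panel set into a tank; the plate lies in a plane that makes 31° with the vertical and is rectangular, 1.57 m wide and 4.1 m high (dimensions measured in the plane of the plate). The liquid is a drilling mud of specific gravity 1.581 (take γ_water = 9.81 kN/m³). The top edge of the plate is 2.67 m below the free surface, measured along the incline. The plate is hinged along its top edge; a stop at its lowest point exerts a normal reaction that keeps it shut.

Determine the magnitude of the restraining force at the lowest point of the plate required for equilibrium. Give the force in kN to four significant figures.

P ≈ 231.2 kN

γ = 1.581 × 9.81 = 15.50961 kN/m³.
The plate makes 31° with the vertical, i.e. θ = 90° − 31° = 59° to the horizontal. Measuring y along the incline from the free-surface line, vertical depth h = y·sinθ with sinθ = 0.857167.
The centroid lies 4.1/2 = 2.05 m below the top edge, so y_c = 2.67 + 2.05 = 4.72 m and h_c = 4.72 × 0.857167 = 4.04583 m.
A = 1.57 × 4.1 = 6.437 m².
Resultant F = γ·h_c·A = 15.50961 × 4.04583 × 6.437 = 403.917 kN.
I_c = b·h³/12 = 1.57 × 4.1³/12 = 9.01716 m⁴.
Centre of pressure: y_p = y_c + I_c/(y_c·A) = 4.72 + 9.01716/(4.72 × 6.437) = 4.72 + 0.296787 = 5.01679 m along the plane.
The resultant acts 2.05 + 0.296787 = 2.34679 m (along the plate) below the hinge at the top edge, so the moment about the hinge is M = F × 2.34679 = 403.917 × 2.34679 = 947.908 kN·m.
A normal force at the bottom, 4.1 m from the hinge, must supply this moment: P = 947.908/4.1 = 231.197 kN.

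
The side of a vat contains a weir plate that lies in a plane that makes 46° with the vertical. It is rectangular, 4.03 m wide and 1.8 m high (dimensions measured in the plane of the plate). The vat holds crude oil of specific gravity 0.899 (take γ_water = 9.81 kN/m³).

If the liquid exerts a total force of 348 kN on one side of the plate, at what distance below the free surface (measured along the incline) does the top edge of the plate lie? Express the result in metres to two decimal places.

γ = 0.899 × 9.81 = 8.81919 kN/m³.
A = 4.03 × 1.8 = 7.254 m².
From F = γ·h_c·A, the centroid depth is h_c = 348/(8.81919 × 7.254) = 5.43968 m.
The plate makes 46° with the vertical, i.e. θ = 90° − 46° = 44° to the horizontal. Measuring y along the incline from the free-surface line, vertical depth h = y·sinθ with sinθ = 0.694658.
Along the incline, y_c = h_c/sinθ = 5.43968/0.694658 = 7.83073 m.
The centroid lies 1.8/2 = 0.9 m below the top edge, so the top edge sits at y_top = 7.83073 − 0.9 = 6.93073 m along the incline.

y_top ≈ 6.93 m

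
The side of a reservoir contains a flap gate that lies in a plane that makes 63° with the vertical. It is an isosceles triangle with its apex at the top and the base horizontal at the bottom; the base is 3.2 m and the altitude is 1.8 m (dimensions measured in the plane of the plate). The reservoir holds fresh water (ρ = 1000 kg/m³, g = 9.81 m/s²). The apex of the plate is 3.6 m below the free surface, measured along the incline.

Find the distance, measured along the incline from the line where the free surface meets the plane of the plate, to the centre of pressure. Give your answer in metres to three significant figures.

γ = ρg = 1000 × 9.81 = 9810 N/m³ = 9.81 kN/m³.
The plate makes 63° with the vertical, i.e. θ = 90° − 63° = 27° to the horizontal. Measuring y along the incline from the free-surface line, vertical depth h = y·sinθ with sinθ = 0.453990.
With the apex up, the centroid sits 2h/3 = 2 × 1.8/3 = 1.2 m below the apex, so y_c = 3.6 + 1.2 = 4.8 m and h_c = 4.8 × 0.453990 = 2.17915 m.
A = ½ × 3.2 × 1.8 = 2.88 m².
Resultant F = γ·h_c·A = 9.81 × 2.17915 × 2.88 = 61.5671 kN.
I_c = b·h³/36 = 3.2 × 1.8³/36 = 0.5184 m⁴.
Centre of pressure: y_p = y_c + I_c/(y_c·A) = 4.8 + 0.5184/(4.8 × 2.88) = 4.8 + 0.0375 = 4.8375 m along the plane.

y_p = 4.84 m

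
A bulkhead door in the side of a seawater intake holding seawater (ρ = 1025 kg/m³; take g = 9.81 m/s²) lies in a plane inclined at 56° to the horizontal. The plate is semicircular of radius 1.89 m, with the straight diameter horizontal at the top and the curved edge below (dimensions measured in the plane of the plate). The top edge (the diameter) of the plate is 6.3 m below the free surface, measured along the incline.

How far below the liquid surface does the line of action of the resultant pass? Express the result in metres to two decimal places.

γ = ρg = 1025 × 9.81 / 1000 = 10.05525 kN/m³.
Let θ = 56° be the plate's angle to the horizontal; measure y along the incline from where the plane meets the free surface. Vertical depth h = y·sinθ with sinθ = 0.829038.
The centroid of a semicircle lies 4r/(3π) = 0.802141 m from the diameter, here below the top edge, so y_c = 6.3 + 0.802141 = 7.10214 m and h_c = 7.10214 × 0.829038 = 5.88794 m.
A = πr²/2 = π × 1.89²/2 = 5.61104 m².
Resultant F = γ·h_c·A = 10.05525 × 5.88794 × 5.61104 = 332.2 kN.
I_c = (π/8 − 8/(9π))·r⁴ = 0.109757 × 1.89⁴ = 1.40049 m⁴.
Centre of pressure: y_p = y_c + I_c/(y_c·A) = 7.10214 + 1.40049/(7.10214 × 5.61104) = 7.10214 + 0.0351437 = 7.13728 m along the plane.
Vertically, h_p = y_p·sinθ = 7.13728 × 0.829038 = 5.91708 m.

h_p = 5.92 m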